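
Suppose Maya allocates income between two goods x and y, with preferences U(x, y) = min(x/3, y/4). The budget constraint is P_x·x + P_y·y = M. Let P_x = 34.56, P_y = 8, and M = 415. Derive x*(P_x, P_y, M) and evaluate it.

x* = 9.176

Demand: x*(P_x,P_y,M) = 3·M/(3·P_x + 4·P_y), y* = 4·M/(3·P_x + 4·P_y).
Here 3·34.56 + 4·8 = 135.68, giving x* = 9.176.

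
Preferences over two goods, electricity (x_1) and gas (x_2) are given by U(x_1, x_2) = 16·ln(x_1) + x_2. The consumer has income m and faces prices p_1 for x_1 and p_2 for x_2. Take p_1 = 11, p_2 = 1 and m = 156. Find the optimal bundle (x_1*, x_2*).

x_1* = 1.4545, x_2* = 140

So x_1*(p_1,p_2) = 16·p_2/p_1, independent of income; and x_2* = (m − 16·p_2)/p_2.
At the given prices: x_1* = 16·1/11 = 1.4545, and x_2* = 140.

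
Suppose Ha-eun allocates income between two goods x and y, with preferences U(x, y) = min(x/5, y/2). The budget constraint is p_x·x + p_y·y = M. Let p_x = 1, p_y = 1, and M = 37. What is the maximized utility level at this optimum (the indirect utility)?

V = 5.2857

Leontief preferences: the optimum is at the kink where x/5 = y/2, i.e. y = (2/5)·x.
Budget: p_x·x + p_y·(2/5)·x = M, so (5·p_x + 2·p_y)·x = 5·M.
Demand: x*(p_x,p_y,M) = 5·M/(5·p_x + 2·p_y), y* = 2·M/(5·p_x + 2·p_y).
Here 5·1 + 2·1 = 7, giving x* = 26.4286 and y* = 10.5714.
Utility at the optimum: U(26.4286, 10.5714) = 5.2857.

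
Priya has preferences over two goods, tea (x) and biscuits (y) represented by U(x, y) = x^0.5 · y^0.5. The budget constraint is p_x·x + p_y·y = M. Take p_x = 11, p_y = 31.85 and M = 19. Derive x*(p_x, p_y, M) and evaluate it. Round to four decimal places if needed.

Tangency: MRS = y/x = p_x/p_y.
So 0.5·p_y·y = 0.5·p_x·x; combined with the budget, a share 0.5 of income goes to x.
Demand: x*(p_x,p_y,M) = 0.5·M/p_x and y* = 0.5·M/p_y.
At p_x=11, p_y=31.85, M=19: x* = 0.5·19/11 = 0.8636.

x* = 0.8636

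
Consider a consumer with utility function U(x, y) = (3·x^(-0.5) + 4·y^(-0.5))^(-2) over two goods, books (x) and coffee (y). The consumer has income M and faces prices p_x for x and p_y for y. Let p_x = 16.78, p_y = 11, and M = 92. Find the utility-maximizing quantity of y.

From the CES first-order condition, (3/4)·(y/x)^(1.5) = p_x/p_y.
Hence y/x = ((4/3)·p_x/p_y)^(1/(1.5)), i.e. raised to the 2/3 power.
Substitute y = (y/x)·x into the budget: x* = M/(p_x + p_y·(y/x)).
Numerically y/x = 1.605309, so x* = 92/(16.78 + 11·1.605309) = 2.6714 and y* = 1.605309·2.6714 = 4.2885.

y* = 4.2885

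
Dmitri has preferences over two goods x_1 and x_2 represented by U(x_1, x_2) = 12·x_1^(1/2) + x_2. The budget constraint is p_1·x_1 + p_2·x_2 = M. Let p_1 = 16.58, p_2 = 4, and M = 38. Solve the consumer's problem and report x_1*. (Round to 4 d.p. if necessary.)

MU_x_1 = 6/√x_1, MU_x_2 = 1. Tangency: 6/√x_1 = p_1/p_2.
Thus x_1* = (6·p_2/p_1)² — independent of M — with the rest of income spent on x_2.
Plugging in: x_1* = (6·4/16.58)² = 2.0953.

x_1* = 2.0953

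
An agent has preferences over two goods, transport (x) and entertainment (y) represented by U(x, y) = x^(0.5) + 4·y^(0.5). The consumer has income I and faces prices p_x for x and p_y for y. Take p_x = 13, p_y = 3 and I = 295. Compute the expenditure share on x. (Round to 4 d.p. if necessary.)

share on x = 0.0142

MRS = MU_x/MU_y = (1/4)·(y/x)^(0.5). Set equal to p_x/p_y.
Solve for the ratio: y/x = [4·p_x/p_y]^(2).
With the ratio pinned down, the budget gives x* = I/(p_x + p_y·(y/x)) and y* = (y/x)·x*.
Numerically y/x = 300.444444, so x* = 295/(13 + 3·300.444444) = 0.3226 and y* = 300.444444·0.3226 = 96.9352.
Expenditure on x: 13·0.3226 = 4.1943; share = 0.0142.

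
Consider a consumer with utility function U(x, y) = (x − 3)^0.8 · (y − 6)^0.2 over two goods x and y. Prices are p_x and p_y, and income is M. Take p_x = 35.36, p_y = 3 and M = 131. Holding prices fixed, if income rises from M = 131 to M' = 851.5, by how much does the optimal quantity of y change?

This is Cobb-Douglas in (x−3, y−6): tangency gives 0.8·p_y·(y−6) = 0.2·p_x·(x−3).
Substituting into the budget: x* = 3 + 0.8·(M − 3·p_x − 6·p_y)/p_x, and y* = 6 + 0.2·(…)/p_y.
Discretionary income = 131 − 3·35.36 − 6·3 = 6.92; y* = 6 + 0.2·6.92/3 = 6.4613.
At M' = 851.5: y* = 54.4947. Change: 54.4947 − 6.4613 = 48.0333.

Δy* = 48.0333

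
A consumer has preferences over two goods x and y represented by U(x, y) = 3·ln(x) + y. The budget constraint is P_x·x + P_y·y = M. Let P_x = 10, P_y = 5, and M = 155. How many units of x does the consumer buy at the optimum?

Set MRS = P_x/P_y: (3/x)/1 = P_x/P_y.
So x*(P_x,P_y) = 3·P_y/P_x, independent of income; and y* = (M − 3·P_y)/P_y.
At the given prices: x* = 3·5/10 = 1.5.

x* = 1.5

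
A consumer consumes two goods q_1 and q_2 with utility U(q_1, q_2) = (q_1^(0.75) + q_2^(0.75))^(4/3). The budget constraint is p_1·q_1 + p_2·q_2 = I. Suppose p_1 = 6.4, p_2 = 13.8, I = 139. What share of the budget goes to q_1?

MRS = MU_q_1/MU_q_2 = (q_2/q_1)^(0.25). Set equal to p_1/p_2.
Solve for the ratio: q_2/q_1 = [p_1/p_2]^(4).
Substitute q_2 = (q_2/q_1)·q_1 into the budget: q_1* = I/(p_1 + p_2·(q_2/q_1)).
Numerically q_2/q_1 = 0.04626, so q_1* = 139/(6.4 + 13.8·0.04626) = 19.7488 and q_2* = 0.04626·19.7488 = 0.9136.
Expenditure on q_1: 6.4·19.7488 = 126.3926; share = 0.9093.

share on q_1 = 0.9093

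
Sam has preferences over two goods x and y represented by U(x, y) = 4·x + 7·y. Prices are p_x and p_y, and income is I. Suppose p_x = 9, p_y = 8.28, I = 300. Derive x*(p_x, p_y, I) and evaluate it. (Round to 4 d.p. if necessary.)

x* = 0

Perfect substitutes: compare marginal utility per dollar. 4/p_x vs 7/p_y → 0.4444 vs 0.8454.
y gives more utility per dollar, so spend all income on y: y* = I/p_y, x* = 0.
Numerically: x* = 0, y* = 36.2319.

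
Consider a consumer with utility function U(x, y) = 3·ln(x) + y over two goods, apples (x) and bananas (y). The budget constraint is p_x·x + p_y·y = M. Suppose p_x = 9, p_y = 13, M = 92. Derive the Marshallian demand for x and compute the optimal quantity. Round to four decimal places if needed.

x* = 4.3333

So x*(p_x,p_y) = 3·p_y/p_x, independent of income; and y* = (M − 3·p_y)/p_y.
At the given prices: x* = 3·13/9 = 4.3333.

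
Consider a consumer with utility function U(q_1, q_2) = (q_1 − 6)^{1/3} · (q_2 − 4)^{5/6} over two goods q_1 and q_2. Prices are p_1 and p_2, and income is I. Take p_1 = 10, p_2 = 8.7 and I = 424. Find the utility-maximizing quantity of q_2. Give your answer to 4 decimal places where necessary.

q_2* = 31.0279

This is Cobb-Douglas in (q_1−6, q_2−4): tangency gives 1/3·p_2·(q_2−4) = 5/6·p_1·(q_1−6).
After buying the subsistence bundle (6, 4), a share 2/7 of the remaining income goes to q_1: q_1* = 6 + 2/7·(I − 6p_1 − 4p_2)/p_1.
Discretionary income = 424 − 6·10 − 4·8.7 = 329.2; q_2* = 4 + 5/7·329.2/8.7 = 31.0279.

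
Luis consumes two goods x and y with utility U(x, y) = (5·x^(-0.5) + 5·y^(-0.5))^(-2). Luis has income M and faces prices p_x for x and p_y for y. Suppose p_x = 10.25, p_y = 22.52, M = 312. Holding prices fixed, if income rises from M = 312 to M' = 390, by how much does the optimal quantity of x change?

From the CES first-order condition, (y/x)^(1.5) = p_x/p_y.
Solve for the ratio: y/x = [p_x/p_y]^(2/3).
Substitute y = (y/x)·x into the budget: x* = M/(p_x + p_y·(y/x)).
Numerically y/x = 0.591703, so x* = 312/(10.25 + 22.52·0.591703) = 13.2343.
At M' = 390: x* = 16.5428. Change: 16.5428 − 13.2343 = 3.3086.

Δx* = 3.3086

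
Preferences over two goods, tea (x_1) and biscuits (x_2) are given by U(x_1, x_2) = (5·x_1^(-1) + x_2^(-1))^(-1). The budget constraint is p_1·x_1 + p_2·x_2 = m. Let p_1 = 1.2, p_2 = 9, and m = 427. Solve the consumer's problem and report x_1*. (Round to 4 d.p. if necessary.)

With the ratio pinned down, the budget gives x_1* = m/(p_1 + p_2·(x_2/x_1)) and x_2* = (x_2/x_1)·x_1*.
Numerically x_2/x_1 = 0.163299, so x_1* = 427/(1.2 + 9·0.163299) = 159.9434.

x_1* = 159.9434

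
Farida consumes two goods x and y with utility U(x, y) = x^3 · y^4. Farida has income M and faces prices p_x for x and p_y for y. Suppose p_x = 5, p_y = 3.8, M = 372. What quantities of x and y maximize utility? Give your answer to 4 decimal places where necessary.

At p_x=5, p_y=3.8, M=372: x* = 3/7·372/5 = 31.8857, y* = 55.9398.

x* = 31.8857, y* = 55.9398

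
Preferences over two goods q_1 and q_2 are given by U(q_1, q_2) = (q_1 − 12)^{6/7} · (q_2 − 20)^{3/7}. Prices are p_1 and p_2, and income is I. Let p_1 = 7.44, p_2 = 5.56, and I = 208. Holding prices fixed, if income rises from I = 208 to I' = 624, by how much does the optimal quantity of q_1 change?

MRS = 2·(q_2−20)/(q_1−12). Tangency with p_1/p_2 gives q_2−20 = (1/2)·(p_1/p_2)·(q_1−12).
After buying the subsistence bundle (12, 20), a share 2/3 of the remaining income goes to q_1: q_1* = 12 + 2/3·(I − 12p_1 − 20p_2)/p_1.
Discretionary income = 208 − 12·7.44 − 20·5.56 = 7.52; q_1* = 12 + 2/3·7.52/7.44 = 12.6738.
At I' = 624: q_1* = 49.9498. Change: 49.9498 − 12.6738 = 37.276.

Δq_1* = 37.276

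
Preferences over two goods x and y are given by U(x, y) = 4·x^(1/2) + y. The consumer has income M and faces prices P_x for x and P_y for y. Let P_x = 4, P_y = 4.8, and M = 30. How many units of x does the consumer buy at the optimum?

x* = 5.76

Thus x* = (2·P_y/P_x)² — independent of M — with the rest of income spent on y.
Plugging in: x* = (2·4.8/4)² = 5.76.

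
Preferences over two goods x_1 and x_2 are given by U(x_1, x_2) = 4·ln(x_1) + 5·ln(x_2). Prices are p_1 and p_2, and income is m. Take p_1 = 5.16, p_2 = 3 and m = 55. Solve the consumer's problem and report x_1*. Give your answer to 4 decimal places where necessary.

Demand: x_1*(p_1,p_2,m) = 4/9·m/p_1 and x_2* = 5/9·m/p_2.
At p_1=5.16, p_2=3, m=55: x_1* = 4/9·55/5.16 = 4.7373.

x_1* = 4.7373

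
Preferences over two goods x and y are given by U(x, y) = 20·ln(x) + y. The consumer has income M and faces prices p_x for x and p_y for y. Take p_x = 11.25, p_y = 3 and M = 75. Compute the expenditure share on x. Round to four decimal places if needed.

share on x = 0.8

So x*(p_x,p_y) = 20·p_y/p_x, independent of income; and y* = (M − 20·p_y)/p_y.
At the given prices: x* = 20·3/11.25 = 5.3333, and y* = 5.
Expenditure on x: 11.25·5.3333 = 60; share = 0.8.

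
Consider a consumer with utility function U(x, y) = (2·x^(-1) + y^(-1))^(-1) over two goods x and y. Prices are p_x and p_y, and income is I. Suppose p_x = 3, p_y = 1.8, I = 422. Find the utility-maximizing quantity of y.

y* = 82.9674

MU_x ∝ 2·x^(-2), MU_y ∝ y^(-2), so MRS = 2·(y/x)^(2) = p_x/p_y.
Solve for the ratio: y/x = [(1/2)·p_x/p_y]^(0.5).
Substitute y = (y/x)·x into the budget: x* = I/(p_x + p_y·(y/x)).
Numerically y/x = 0.912871, so x* = 422/(3 + 1.8·0.912871) = 90.8862 and y* = 0.912871·90.8862 = 82.9674.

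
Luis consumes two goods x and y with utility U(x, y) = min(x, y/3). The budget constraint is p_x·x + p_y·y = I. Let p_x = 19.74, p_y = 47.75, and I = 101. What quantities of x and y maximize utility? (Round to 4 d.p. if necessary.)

Here 19.74 + 3·47.75 = 162.99, giving x* = 0.6197 and y* = 1.859.

x* = 0.6197, y* = 1.859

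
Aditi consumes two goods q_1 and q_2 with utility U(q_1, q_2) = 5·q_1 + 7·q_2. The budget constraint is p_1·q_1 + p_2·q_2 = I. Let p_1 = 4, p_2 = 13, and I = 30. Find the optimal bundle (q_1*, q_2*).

q_1* = 7.5, q_2* = 0

Linear utility — the consumer picks whichever good has higher MU/price: 5/4 = 1.25 vs 7/13 = 0.5385.
q_1 gives more utility per dollar, so spend all income on q_1: q_1* = I/p_1, q_2* = 0.
Numerically: q_1* = 7.5, q_2* = 0.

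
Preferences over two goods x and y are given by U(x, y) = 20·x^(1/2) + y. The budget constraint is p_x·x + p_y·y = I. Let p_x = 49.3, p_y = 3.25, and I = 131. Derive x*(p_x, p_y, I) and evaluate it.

x* = 0.4346

Set MRS = p_x/p_y: 10·x^(−1/2) = p_x/p_y.
Thus x* = (10·p_y/p_x)² — independent of I — with the rest of income spent on y.
Plugging in: x* = (10·3.25/49.3)² = 0.4346.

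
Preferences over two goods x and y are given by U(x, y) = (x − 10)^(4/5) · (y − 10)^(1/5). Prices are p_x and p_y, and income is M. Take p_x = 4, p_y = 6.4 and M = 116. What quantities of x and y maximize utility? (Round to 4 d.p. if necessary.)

x* = 12.4, y* = 10.375

Discretionary income = 116 − 10·4 − 10·6.4 = 12; x* = 10 + 0.8·12/4 = 12.4; y* = 10 + 0.2·12/6.4 = 10.375.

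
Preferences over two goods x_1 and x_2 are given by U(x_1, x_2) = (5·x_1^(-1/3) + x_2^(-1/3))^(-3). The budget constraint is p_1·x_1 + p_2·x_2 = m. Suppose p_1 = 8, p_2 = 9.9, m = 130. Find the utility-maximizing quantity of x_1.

From the CES first-order condition, 5·(x_2/x_1)^(4/3) = p_1/p_2.
Hence x_2/x_1 = ((1/5)·p_1/p_2)^(1/(4/3)), i.e. raised to the 0.75 power.
With the ratio pinned down, the budget gives x_1* = m/(p_1 + p_2·(x_2/x_1)) and x_2* = (x_2/x_1)·x_1*.
Numerically x_2/x_1 = 0.254896, so x_1* = 130/(8 + 9.9·0.254896) = 12.3533.

x_1* = 12.3533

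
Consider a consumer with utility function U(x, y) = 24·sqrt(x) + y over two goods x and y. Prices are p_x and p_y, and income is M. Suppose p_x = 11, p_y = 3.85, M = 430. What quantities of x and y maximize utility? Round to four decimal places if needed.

x* = 17.64, y* = 61.2883

Set MRS = p_x/p_y: 12·x^(−1/2) = p_x/p_y.
Thus x* = (12·p_y/p_x)² — independent of M — with the rest of income spent on y.
Plugging in: x* = (12·3.85/11)² = 17.64, y* = 61.2883.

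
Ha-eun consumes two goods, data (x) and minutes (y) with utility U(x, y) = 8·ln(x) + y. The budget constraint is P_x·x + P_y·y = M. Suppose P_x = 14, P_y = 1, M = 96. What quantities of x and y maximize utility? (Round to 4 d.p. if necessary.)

MU_x = 8/x, MU_y = 1. Tangency: 8/x = P_x/P_y.
So x*(P_x,P_y) = 8·P_y/P_x, independent of income; and y* = (M − 8·P_y)/P_y.
At the given prices: x* = 8·1/14 = 0.5714, and y* = 88.

x* = 0.5714, y* = 88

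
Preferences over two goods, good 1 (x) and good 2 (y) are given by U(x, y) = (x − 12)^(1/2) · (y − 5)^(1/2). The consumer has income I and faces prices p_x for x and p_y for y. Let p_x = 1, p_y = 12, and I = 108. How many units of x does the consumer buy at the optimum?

x* = 30

Substituting into the budget: x* = 12 + 0.5·(I − 12·p_x − 5·p_y)/p_x, and y* = 5 + 0.5·(…)/p_y.
Discretionary income = 108 − 12·1 − 5·12 = 36; x* = 12 + 0.5·36/1 = 30.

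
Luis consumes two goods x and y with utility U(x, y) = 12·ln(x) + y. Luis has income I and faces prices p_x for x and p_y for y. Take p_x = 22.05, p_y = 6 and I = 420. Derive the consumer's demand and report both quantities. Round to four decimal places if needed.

x* = 3.2653, y* = 58

At the given prices: x* = 12·6/22.05 = 3.2653, and y* = 58.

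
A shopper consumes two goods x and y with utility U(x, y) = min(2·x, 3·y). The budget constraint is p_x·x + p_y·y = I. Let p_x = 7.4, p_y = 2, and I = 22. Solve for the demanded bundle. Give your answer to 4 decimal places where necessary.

With perfect complements, no substitution: consume in ratio x:y = 3:2.
Budget: p_x·x + p_y·(2/3)·x = I, so (3·p_x + 2·p_y)·x = 3·I.
Demand: x*(p_x,p_y,I) = 3·I/(3·p_x + 2·p_y), y* = 2·I/(3·p_x + 2·p_y).
Here 3·7.4 + 2·2 = 26.2, giving x* = 2.5191 and y* = 1.6794.

x* = 2.5191, y* = 1.6794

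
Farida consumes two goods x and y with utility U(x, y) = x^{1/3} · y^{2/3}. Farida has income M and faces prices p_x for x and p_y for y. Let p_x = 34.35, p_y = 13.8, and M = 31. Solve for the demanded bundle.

At p_x=34.35, p_y=13.8, M=31: x* = 1/3·31/34.35 = 0.3008, y* = 1.4976.

x* = 0.3008, y* = 1.4976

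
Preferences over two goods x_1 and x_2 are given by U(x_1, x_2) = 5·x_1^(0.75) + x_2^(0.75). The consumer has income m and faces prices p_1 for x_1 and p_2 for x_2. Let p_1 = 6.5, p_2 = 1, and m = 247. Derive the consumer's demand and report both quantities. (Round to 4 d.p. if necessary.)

MRS = MU_x_1/MU_x_2 = 5·(x_2/x_1)^(0.25). Set equal to p_1/p_2.
Hence x_2/x_1 = ((1/5)·p_1/p_2)^(1/(0.25)), i.e. raised to the 4 power.
With the ratio pinned down, the budget gives x_1* = m/(p_1 + p_2·(x_2/x_1)) and x_2* = (x_2/x_1)·x_1*.
Numerically x_2/x_1 = 2.8561, so x_1* = 247/(6.5 + 1·2.8561) = 26.3999 and x_2* = 2.8561·26.3999 = 75.4007.

x_1* = 26.3999, x_2* = 75.4007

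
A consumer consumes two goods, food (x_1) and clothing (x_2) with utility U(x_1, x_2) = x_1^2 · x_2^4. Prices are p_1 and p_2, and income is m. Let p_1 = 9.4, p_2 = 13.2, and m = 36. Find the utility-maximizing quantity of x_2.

x_2* = 1.8182

The MRS is (1/2)·x_2/x_1. Set MRS = p_1/p_2.
So 2·p_2·x_2 = 4·p_1·x_1; combined with the budget, a share 1/3 of income goes to x_1.
Demand: x_1*(p_1,p_2,m) = 1/3·m/p_1 and x_2* = 2/3·m/p_2.
At p_1=9.4, p_2=13.2, m=36: x_2* = 2/3·36/13.2 = 1.8182.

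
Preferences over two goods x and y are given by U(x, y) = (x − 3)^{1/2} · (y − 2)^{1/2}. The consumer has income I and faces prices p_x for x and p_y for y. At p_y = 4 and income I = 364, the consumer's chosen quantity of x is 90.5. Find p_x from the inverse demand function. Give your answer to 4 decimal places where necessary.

This is Cobb-Douglas in (x−3, y−2): tangency gives 0.5·p_y·(y−2) = 0.5·p_x·(x−3).
Substituting into the budget: x* = 3 + 0.5·(I − 3·p_x − 2·p_y)/p_x, and y* = 2 + 0.5·(…)/p_y.
Set x* = 90.5 in the demand function and solve for p_x: p_x = 2.

p_x = 2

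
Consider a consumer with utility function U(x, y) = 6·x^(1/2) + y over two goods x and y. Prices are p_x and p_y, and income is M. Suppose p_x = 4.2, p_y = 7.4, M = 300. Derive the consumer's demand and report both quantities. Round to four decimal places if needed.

x* = 27.9388, y* = 24.6834

Solve: √x = 3·p_y/p_x, so x*(p_x,p_y) = (3·p_y/p_x)², and y* = (M − p_x·x*)/p_y.
Plugging in: x* = (3·7.4/4.2)² = 27.9388, y* = 24.6834.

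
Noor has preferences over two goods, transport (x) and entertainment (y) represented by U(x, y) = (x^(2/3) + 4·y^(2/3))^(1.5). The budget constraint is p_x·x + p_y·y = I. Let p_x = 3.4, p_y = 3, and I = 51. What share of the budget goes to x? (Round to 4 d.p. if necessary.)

share on x = 0.012

From the CES first-order condition, (1/4)·(y/x)^(1/3) = p_x/p_y.
Hence y/x = (4·p_x/p_y)^(1/(1/3)), i.e. raised to the 3 power.
Substitute y = (y/x)·x into the budget: x* = I/(p_x + p_y·(y/x)).
Numerically y/x = 93.165037, so x* = 51/(3.4 + 3·93.165037) = 0.1803 and y* = 93.165037·0.1803 = 16.7957.
Expenditure on x: 3.4·0.1803 = 0.6129; share = 0.012.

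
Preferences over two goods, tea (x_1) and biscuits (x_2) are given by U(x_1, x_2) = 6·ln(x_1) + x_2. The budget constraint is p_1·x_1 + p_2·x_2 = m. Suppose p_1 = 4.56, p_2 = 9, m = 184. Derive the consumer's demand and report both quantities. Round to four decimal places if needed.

x_1* = 11.8421, x_2* = 14.4444

Set MRS = p_1/p_2: (6/x_1)/1 = p_1/p_2.
So x_1*(p_1,p_2) = 6·p_2/p_1, independent of income; and x_2* = (m − 6·p_2)/p_2.
At the given prices: x_1* = 6·9/4.56 = 11.8421, and x_2* = 14.4444.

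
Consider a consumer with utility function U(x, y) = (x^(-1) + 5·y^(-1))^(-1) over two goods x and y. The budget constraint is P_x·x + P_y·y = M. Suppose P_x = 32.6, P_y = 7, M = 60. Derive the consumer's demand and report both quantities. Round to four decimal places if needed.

From the CES first-order condition, (1/5)·(y/x)^(2) = P_x/P_y.
Solve for the ratio: y/x = [5·P_x/P_y]^(0.5).
Substitute y = (y/x)·x into the budget: x* = M/(P_x + P_y·(y/x)).
Numerically y/x = 4.825527, so x* = 60/(32.6 + 7·4.825527) = 0.9039 and y* = 4.825527·0.9039 = 4.3618.

x* = 0.9039, y* = 4.3618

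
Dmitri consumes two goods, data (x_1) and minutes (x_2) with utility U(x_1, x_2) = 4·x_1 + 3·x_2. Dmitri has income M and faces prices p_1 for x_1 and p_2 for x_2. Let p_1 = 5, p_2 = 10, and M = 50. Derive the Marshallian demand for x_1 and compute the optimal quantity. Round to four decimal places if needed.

Linear utility — the consumer picks whichever good has higher MU/price: 4/5 = 0.8 vs 3/10 = 0.3.
x_1 gives more utility per dollar, so spend all income on x_1: x_1* = M/p_1, x_2* = 0.
Numerically: x_1* = 10, x_2* = 0.

x_1* = 10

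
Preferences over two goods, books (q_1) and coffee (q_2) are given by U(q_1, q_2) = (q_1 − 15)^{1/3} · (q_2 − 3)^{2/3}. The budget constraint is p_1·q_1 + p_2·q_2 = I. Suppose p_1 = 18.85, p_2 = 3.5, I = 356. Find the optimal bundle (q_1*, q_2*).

q_1* = 16.1096, q_2* = 14.9524

Let q_1' = q_1−15, q_2' = q_2−3. MRS = (1/2)·q_2'/q_1' = p_1/p_2.
After buying the subsistence bundle (15, 3), a share 1/3 of the remaining income goes to q_1: q_1* = 15 + 1/3·(I − 15p_1 − 3p_2)/p_1.
Discretionary income = 356 − 15·18.85 − 3·3.5 = 62.75; q_1* = 15 + 1/3·62.75/18.85 = 16.1096; q_2* = 3 + 2/3·62.75/3.5 = 14.9524.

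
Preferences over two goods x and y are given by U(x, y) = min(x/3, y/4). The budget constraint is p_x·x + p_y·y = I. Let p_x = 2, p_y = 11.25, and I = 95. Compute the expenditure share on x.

With perfect complements, no substitution: consume in ratio x:y = 3:4.
Budget: p_x·x + p_y·(4/3)·x = I, so (3·p_x + 4·p_y)·x = 3·I.
Demand: x*(p_x,p_y,I) = 3·I/(3·p_x + 4·p_y), y* = 4·I/(3·p_x + 4·p_y).
Here 3·2 + 4·11.25 = 51, giving x* = 5.5882 and y* = 7.451.
Expenditure on x: 2·5.5882 = 11.1765; share = 0.1176.

share on x = 0.1176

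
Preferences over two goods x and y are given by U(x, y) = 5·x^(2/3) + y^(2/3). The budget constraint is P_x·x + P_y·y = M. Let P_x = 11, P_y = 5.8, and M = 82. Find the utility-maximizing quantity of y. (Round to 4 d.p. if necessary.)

y* = 0.3954

MRS = MU_x/MU_y = 5·(y/x)^(1/3). Set equal to P_x/P_y.
Hence y/x = ((1/5)·P_x/P_y)^(1/(1/3)), i.e. raised to the 3 power.
Substitute y = (y/x)·x into the budget: x* = M/(P_x + P_y·(y/x)).
Numerically y/x = 0.054574, so x* = 82/(11 + 5.8·0.054574) = 7.246 and y* = 0.054574·7.246 = 0.3954.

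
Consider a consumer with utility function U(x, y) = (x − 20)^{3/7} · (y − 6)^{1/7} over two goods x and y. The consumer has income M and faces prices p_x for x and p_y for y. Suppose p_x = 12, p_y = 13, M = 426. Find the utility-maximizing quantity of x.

x* = 26.75

Substituting into the budget: x* = 20 + 0.75·(M − 20·p_x − 6·p_y)/p_x, and y* = 6 + 0.25·(…)/p_y.
Discretionary income = 426 − 20·12 − 6·13 = 108; x* = 20 + 0.75·108/12 = 26.75.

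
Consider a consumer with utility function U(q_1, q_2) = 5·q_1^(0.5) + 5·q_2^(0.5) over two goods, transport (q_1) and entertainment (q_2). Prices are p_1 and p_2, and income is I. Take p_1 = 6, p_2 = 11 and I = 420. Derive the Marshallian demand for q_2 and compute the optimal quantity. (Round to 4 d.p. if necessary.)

q_2* = 13.4759

From the CES first-order condition, (q_2/q_1)^(0.5) = p_1/p_2.
Hence q_2/q_1 = (p_1/p_2)^(1/(0.5)), i.e. raised to the 2 power.
Substitute q_2 = (q_2/q_1)·q_1 into the budget: q_1* = I/(p_1 + p_2·(q_2/q_1)).
Numerically q_2/q_1 = 0.297521, so q_1* = 420/(6 + 11·0.297521) = 45.2941 and q_2* = 0.297521·45.2941 = 13.4759.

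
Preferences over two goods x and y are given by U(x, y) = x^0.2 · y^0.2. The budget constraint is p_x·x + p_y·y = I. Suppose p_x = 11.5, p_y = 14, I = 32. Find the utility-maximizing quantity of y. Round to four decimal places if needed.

At p_x=11.5, p_y=14, I=32: y* = 0.5·32/14 = 1.1429.

y* = 1.1429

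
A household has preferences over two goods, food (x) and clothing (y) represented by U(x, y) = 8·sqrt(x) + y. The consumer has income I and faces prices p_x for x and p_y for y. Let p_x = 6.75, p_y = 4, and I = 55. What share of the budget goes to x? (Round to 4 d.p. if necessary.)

share on x = 0.6896

Thus x* = (4·p_y/p_x)² — independent of I — with the rest of income spent on y.
Plugging in: x* = (4·4/6.75)² = 5.6187, y* = 4.2685.
Expenditure on x: 6.75·5.6187 = 37.9259; share = 0.6896.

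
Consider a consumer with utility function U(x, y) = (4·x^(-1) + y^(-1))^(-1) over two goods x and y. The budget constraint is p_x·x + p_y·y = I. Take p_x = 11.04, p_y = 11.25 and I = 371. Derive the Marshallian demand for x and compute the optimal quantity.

x* = 22.3329

From the CES first-order condition, 4·(y/x)^(2) = p_x/p_y.
Solve for the ratio: y/x = [(1/4)·p_x/p_y]^(0.5).
Substitute y = (y/x)·x into the budget: x* = I/(p_x + p_y·(y/x)).
Numerically y/x = 0.495311, so x* = 371/(11.04 + 11.25·0.495311) = 22.3329.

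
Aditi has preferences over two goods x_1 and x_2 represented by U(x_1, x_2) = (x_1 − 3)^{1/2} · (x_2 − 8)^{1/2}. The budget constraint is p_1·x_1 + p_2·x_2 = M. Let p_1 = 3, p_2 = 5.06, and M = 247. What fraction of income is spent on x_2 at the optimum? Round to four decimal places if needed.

share on x_2 = 0.5637

After buying the subsistence bundle (3, 8), a share 0.5 of the remaining income goes to x_1: x_1* = 3 + 0.5·(M − 3p_1 − 8p_2)/p_1.
Discretionary income = 247 − 3·3 − 8·5.06 = 197.52; x_1* = 3 + 0.5·197.52/3 = 35.92; x_2* = 8 + 0.5·197.52/5.06 = 27.5178.
Expenditure on x_2: 5.06·27.5178 = 139.24; share = 0.5637.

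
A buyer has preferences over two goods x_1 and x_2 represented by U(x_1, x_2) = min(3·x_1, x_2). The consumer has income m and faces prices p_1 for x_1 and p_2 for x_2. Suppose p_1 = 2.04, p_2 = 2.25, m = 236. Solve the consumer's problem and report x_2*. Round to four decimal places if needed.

x_2* = 80.5461

With perfect complements, no substitution: consume in ratio x_1:x_2 = 1:3.
Budget: p_1·x_1 + p_2·3·x_1 = m, so (p_1 + 3·p_2)·x_1 = m.
Demand: x_1*(p_1,p_2,m) = m/(p_1 + 3·p_2), x_2* = 3·m/(p_1 + 3·p_2).
Here 2.04 + 3·2.25 = 8.79, giving x_2* = 80.5461.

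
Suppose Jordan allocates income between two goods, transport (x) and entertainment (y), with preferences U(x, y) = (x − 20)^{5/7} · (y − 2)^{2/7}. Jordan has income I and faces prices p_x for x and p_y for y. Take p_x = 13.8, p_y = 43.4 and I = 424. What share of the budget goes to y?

Let x' = x−20, y' = y−2. MRS = (5/2)·y'/x' = p_x/p_y.
After buying the subsistence bundle (20, 2), a share 5/7 of the remaining income goes to x: x* = 20 + 5/7·(I − 20p_x − 2p_y)/p_x.
Discretionary income = 424 − 20·13.8 − 2·43.4 = 61.2; x* = 20 + 5/7·61.2/13.8 = 23.1677; y* = 2 + 2/7·61.2/43.4 = 2.4029.
Expenditure on y: 43.4·2.4029 = 104.2857; share = 0.246.

share on y = 0.246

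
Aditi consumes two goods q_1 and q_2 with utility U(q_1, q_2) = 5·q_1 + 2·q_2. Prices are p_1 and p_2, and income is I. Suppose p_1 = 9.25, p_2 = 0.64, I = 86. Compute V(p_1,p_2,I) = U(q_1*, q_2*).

V = 268.75

Linear utility — the consumer picks whichever good has higher MU/price: 5/9.25 = 0.5405 vs 2/0.64 = 3.125.
q_2 gives more utility per dollar, so spend all income on q_2: q_2* = I/p_2, q_1* = 0.
Numerically: q_1* = 0, q_2* = 134.375.
Utility at the optimum: U(0, 134.375) = 268.75.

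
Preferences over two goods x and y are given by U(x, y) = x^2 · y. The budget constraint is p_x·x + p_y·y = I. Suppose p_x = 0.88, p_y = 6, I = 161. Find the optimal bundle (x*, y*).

Tangency: MRS = 2·y/x = p_x/p_y.
So 2·p_y·y = p_x·x; combined with the budget, a share 2/3 of income goes to x.
Demand: x*(p_x,p_y,I) = 2/3·I/p_x and y* = 1/3·I/p_y.
At p_x=0.88, p_y=6, I=161: x* = 2/3·161/0.88 = 121.9697, y* = 8.9444.

x* = 121.9697, y* = 8.9444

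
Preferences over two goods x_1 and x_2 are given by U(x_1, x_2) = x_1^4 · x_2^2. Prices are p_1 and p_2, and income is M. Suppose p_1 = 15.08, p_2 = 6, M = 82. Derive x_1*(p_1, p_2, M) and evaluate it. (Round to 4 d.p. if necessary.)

x_1* = 3.6251

Tangency: MRS = 2·x_2/x_1 = p_1/p_2.
Rearranging, p_2·x_2 = (1/2)·p_1·x_1. Substituting into the budget gives p_1·x_1·(1 + (1/2)) = M.
Demand: x_1*(p_1,p_2,M) = 2/3·M/p_1 and x_2* = 1/3·M/p_2.
At p_1=15.08, p_2=6, M=82: x_1* = 2/3·82/15.08 = 3.6251.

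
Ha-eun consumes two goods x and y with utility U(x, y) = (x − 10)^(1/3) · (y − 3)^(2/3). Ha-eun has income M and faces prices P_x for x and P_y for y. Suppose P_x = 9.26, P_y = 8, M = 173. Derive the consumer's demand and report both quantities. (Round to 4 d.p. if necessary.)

x* = 12.0302, y* = 7.7

MRS = (1/2)·(y−3)/(x−10). Tangency with P_x/P_y gives y−3 = 2·(P_x/P_y)·(x−10).
Substituting into the budget: x* = 10 + 1/3·(M − 10·P_x − 3·P_y)/P_x, and y* = 3 + 2/3·(…)/P_y.
Discretionary income = 173 − 10·9.26 − 3·8 = 56.4; x* = 10 + 1/3·56.4/9.26 = 12.0302; y* = 3 + 2/3·56.4/8 = 7.7.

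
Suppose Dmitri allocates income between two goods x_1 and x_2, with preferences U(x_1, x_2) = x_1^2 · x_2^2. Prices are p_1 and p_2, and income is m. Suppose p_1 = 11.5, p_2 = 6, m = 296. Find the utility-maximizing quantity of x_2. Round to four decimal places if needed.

x_2* = 24.6667

Tangency: MRS = x_2/x_1 = p_1/p_2.
Rearranging, p_2·x_2 = p_1·x_1. Substituting into the budget gives p_1·x_1·(1 + 1) = m.
Demand: x_1*(p_1,p_2,m) = 0.5·m/p_1 and x_2* = 0.5·m/p_2.
At p_1=11.5, p_2=6, m=296: x_2* = 0.5·296/6 = 24.6667.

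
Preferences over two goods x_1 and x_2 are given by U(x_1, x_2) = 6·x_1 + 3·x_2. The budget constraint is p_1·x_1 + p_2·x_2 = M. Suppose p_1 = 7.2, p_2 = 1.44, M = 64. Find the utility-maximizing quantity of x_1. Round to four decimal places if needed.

x_1* = 0

x_2 gives more utility per dollar, so spend all income on x_2: x_2* = M/p_2, x_1* = 0.
Numerically: x_1* = 0, x_2* = 44.4444.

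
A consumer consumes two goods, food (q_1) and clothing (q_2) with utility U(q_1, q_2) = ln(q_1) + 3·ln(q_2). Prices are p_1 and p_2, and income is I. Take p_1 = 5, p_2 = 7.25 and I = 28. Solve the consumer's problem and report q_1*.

q_1* = 1.4

Demand: q_1*(p_1,p_2,I) = 0.25·I/p_1 and q_2* = 0.75·I/p_2.
At p_1=5, p_2=7.25, I=28: q_1* = 0.25·28/5 = 1.4.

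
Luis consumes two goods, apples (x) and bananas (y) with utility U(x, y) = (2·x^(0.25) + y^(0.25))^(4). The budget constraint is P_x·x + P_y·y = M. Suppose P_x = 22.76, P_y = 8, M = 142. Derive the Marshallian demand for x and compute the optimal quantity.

x* = 3.9934

MU_x ∝ 2·x^(-0.75), MU_y ∝ y^(-0.75), so MRS = 2·(y/x)^(0.75) = P_x/P_y.
Solve for the ratio: y/x = [(1/2)·P_x/P_y]^(4/3).
Substitute y = (y/x)·x into the budget: x* = M/(P_x + P_y·(y/x)).
Numerically y/x = 1.599815, so x* = 142/(22.76 + 8·1.599815) = 3.9934.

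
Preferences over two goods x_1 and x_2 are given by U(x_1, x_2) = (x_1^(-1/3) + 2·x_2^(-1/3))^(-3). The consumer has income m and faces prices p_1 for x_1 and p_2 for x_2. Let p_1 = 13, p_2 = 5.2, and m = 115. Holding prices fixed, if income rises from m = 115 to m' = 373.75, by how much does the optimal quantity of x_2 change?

MU_x_1 ∝ x_1^(-4/3), MU_x_2 ∝ 2·x_2^(-4/3), so MRS = (1/2)·(x_2/x_1)^(4/3) = p_1/p_2.
Solve for the ratio: x_2/x_1 = [2·p_1/p_2]^(0.75).
Substitute x_2 = (x_2/x_1)·x_1 into the budget: x_1* = m/(p_1 + p_2·(x_2/x_1)).
Numerically x_2/x_1 = 3.343702, so x_1* = 115/(13 + 5.2·3.343702) = 3.7845 and x_2* = 3.343702·3.7845 = 12.6542.
At m' = 373.75: x_2* = 41.1261. Change: 41.1261 − 12.6542 = 28.4719.

Δx_2* = 28.4719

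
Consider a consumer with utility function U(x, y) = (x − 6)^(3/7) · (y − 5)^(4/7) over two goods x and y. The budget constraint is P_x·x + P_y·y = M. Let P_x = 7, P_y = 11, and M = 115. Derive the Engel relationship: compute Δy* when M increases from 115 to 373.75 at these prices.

Δy* = 13.4416

Let x' = x−6, y' = y−5. MRS = (3/4)·y'/x' = P_x/P_y.
Substituting into the budget: x* = 6 + 3/7·(M − 6·P_x − 5·P_y)/P_x, and y* = 5 + 4/7·(…)/P_y.
Discretionary income = 115 − 6·7 − 5·11 = 18; y* = 5 + 4/7·18/11 = 5.9351.
At M' = 373.75: y* = 19.3766. Change: 19.3766 − 5.9351 = 13.4416.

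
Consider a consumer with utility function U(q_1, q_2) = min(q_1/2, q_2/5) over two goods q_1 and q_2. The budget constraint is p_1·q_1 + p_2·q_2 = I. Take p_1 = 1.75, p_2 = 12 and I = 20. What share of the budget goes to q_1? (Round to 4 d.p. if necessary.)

Leontief preferences: the optimum is at the kink where q_1/2 = q_2/5, i.e. q_2 = (5/2)·q_1.
Budget: p_1·q_1 + p_2·(5/2)·q_1 = I, so (2·p_1 + 5·p_2)·q_1 = 2·I.
Demand: q_1*(p_1,p_2,I) = 2·I/(2·p_1 + 5·p_2), q_2* = 5·I/(2·p_1 + 5·p_2).
Here 2·1.75 + 5·12 = 63.5, giving q_1* = 0.6299 and q_2* = 1.5748.
Expenditure on q_1: 1.75·0.6299 = 1.1024; share = 0.0551.

share on q_1 = 0.0551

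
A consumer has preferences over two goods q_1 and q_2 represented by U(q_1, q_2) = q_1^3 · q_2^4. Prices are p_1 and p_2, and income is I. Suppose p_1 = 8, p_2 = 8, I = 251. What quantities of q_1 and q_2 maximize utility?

q_1* = 13.4464, q_2* = 17.9286

Tangency: MRS = (3/4)·q_2/q_1 = p_1/p_2.
So 3·p_2·q_2 = 4·p_1·q_1; combined with the budget, a share 3/7 of income goes to q_1.
Demand: q_1*(p_1,p_2,I) = 3/7·I/p_1 and q_2* = 4/7·I/p_2.
At p_1=8, p_2=8, I=251: q_1* = 3/7·251/8 = 13.4464, q_2* = 17.9286.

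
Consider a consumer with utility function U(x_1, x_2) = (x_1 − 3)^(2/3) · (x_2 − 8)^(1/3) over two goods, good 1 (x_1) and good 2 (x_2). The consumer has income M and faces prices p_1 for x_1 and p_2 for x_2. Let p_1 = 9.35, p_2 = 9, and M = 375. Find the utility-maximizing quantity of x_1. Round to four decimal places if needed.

x_1* = 22.6043

Let x_1' = x_1−3, x_2' = x_2−8. MRS = 2·x_2'/x_1' = p_1/p_2.
After buying the subsistence bundle (3, 8), a share 2/3 of the remaining income goes to x_1: x_1* = 3 + 2/3·(M − 3p_1 − 8p_2)/p_1.
Discretionary income = 375 − 3·9.35 − 8·9 = 274.95; x_1* = 3 + 2/3·274.95/9.35 = 22.6043.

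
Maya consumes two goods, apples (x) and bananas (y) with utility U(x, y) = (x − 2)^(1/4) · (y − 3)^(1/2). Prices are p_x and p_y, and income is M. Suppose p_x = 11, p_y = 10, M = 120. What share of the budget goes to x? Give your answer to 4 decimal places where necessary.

share on x = 0.3722

This is Cobb-Douglas in (x−2, y−3): tangency gives 0.25·p_y·(y−3) = 0.5·p_x·(x−2).
After buying the subsistence bundle (2, 3), a share 1/3 of the remaining income goes to x: x* = 2 + 1/3·(M − 2p_x − 3p_y)/p_x.
Discretionary income = 120 − 2·11 − 3·10 = 68; x* = 2 + 1/3·68/11 = 4.0606; y* = 3 + 2/3·68/10 = 7.5333.
Expenditure on x: 11·4.0606 = 44.6667; share = 0.3722.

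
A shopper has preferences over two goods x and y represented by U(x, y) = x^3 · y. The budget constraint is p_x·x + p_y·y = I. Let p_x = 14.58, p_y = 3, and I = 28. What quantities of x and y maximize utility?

x* = 1.4403, y* = 2.3333

Tangency: MRS = 3·y/x = p_x/p_y.
Rearranging, p_y·y = (1/3)·p_x·x. Substituting into the budget gives p_x·x·(1 + (1/3)) = I.
Demand: x*(p_x,p_y,I) = 0.75·I/p_x and y* = 0.25·I/p_y.
At p_x=14.58, p_y=3, I=28: x* = 0.75·28/14.58 = 1.4403, y* = 2.3333.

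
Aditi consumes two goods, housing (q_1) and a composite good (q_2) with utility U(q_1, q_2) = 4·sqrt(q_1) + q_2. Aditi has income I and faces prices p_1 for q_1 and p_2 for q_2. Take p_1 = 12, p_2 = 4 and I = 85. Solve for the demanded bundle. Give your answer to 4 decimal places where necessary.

MU_q_1 = 2/√q_1, MU_q_2 = 1. Tangency: 2/√q_1 = p_1/p_2.
Solve: √q_1 = 2·p_2/p_1, so q_1*(p_1,p_2) = (2·p_2/p_1)², and q_2* = (I − p_1·q_1*)/p_2.
Plugging in: q_1* = (2·4/12)² = 0.4444, q_2* = 19.9167.

q_1* = 0.4444, q_2* = 19.9167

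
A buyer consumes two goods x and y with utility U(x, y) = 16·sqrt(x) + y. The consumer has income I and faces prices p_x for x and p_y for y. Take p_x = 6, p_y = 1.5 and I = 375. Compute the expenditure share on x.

share on x = 0.064

MU_x = 8/√x, MU_y = 1. Tangency: 8/√x = p_x/p_y.
Thus x* = (8·p_y/p_x)² — independent of I — with the rest of income spent on y.
Plugging in: x* = (8·1.5/6)² = 4, y* = 234.
Expenditure on x: 6·4 = 24; share = 0.064.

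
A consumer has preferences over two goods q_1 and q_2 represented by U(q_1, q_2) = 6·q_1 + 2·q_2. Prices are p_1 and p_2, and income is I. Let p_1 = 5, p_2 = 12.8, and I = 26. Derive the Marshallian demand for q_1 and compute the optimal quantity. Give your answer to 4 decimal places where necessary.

q_1 gives more utility per dollar, so spend all income on q_1: q_1* = I/p_1, q_2* = 0.
Numerically: q_1* = 5.2, q_2* = 0.

q_1* = 5.2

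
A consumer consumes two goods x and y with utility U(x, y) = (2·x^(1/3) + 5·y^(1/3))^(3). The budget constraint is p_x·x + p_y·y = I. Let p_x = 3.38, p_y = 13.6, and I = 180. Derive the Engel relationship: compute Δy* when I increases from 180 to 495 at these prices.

Δy* = 15.3648

MRS = MU_x/MU_y = (2/5)·(y/x)^(2/3). Set equal to p_x/p_y.
Solve for the ratio: y/x = [(5/2)·p_x/p_y]^(1.5).
Substitute y = (y/x)·x into the budget: x* = I/(p_x + p_y·(y/x)).
Numerically y/x = 0.489753, so x* = 180/(3.38 + 13.6·0.489753) = 17.9272 and y* = 0.489753·17.9272 = 8.7799.
At I' = 495: y* = 24.1446. Change: 24.1446 − 8.7799 = 15.3648.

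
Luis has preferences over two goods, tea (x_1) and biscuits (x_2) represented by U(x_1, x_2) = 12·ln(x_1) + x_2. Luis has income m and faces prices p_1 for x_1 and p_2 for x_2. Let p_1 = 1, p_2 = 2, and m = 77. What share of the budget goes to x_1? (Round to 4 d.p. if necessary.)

share on x_1 = 0.3117

Set MRS = p_1/p_2: (12/x_1)/1 = p_1/p_2.
So x_1*(p_1,p_2) = 12·p_2/p_1, independent of income; and x_2* = (m − 12·p_2)/p_2.
At the given prices: x_1* = 12·2/1 = 24, and x_2* = 26.5.
Expenditure on x_1: 1·24 = 24; share = 0.3117.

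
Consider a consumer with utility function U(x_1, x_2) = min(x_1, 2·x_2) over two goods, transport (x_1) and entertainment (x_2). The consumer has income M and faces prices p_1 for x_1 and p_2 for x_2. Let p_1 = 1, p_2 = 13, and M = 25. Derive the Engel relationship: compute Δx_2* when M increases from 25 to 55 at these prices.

Δx_2* = 2

Leontief preferences: the optimum is at the kink where x_1/2 = x_2/1, i.e. x_2 = (1/2)·x_1.
Budget: p_1·x_1 + p_2·(1/2)·x_1 = M, so (2·p_1 + p_2)·x_1 = 2·M.
Demand: x_1*(p_1,p_2,M) = 2·M/(2·p_1 + p_2), x_2* = M/(2·p_1 + p_2).
Here 2·1 + 13 = 15, giving x_2* = 1.6667.
At M' = 55: x_2* = 3.6667. Change: 3.6667 − 1.6667 = 2.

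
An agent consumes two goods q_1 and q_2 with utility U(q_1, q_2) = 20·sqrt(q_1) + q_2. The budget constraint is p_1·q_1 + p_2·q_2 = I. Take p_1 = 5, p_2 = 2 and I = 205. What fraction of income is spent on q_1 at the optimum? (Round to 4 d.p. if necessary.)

Set MRS = p_1/p_2: 10·q_1^(−1/2) = p_1/p_2.
Solve: √q_1 = 10·p_2/p_1, so q_1*(p_1,p_2) = (10·p_2/p_1)², and q_2* = (I − p_1·q_1*)/p_2.
Plugging in: q_1* = (10·2/5)² = 16, q_2* = 62.5.
Expenditure on q_1: 5·16 = 80; share = 0.3902.

share on q_1 = 0.3902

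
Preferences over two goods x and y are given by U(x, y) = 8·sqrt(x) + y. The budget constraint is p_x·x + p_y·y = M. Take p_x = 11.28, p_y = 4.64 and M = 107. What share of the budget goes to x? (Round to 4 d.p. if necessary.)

Set MRS = p_x/p_y: 4·x^(−1/2) = p_x/p_y.
Solve: √x = 4·p_y/p_x, so x*(p_x,p_y) = (4·p_y/p_x)², and y* = (M − p_x·x*)/p_y.
Plugging in: x* = (4·4.64/11.28)² = 2.7073, y* = 16.4788.
Expenditure on x: 11.28·2.7073 = 30.5384; share = 0.2854.

share on x = 0.2854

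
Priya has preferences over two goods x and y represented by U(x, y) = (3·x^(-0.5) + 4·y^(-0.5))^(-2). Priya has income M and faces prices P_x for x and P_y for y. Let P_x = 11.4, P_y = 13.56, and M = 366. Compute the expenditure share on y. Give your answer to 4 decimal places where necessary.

share on y = 0.5621

From the CES first-order condition, (3/4)·(y/x)^(1.5) = P_x/P_y.
Hence y/x = ((4/3)·P_x/P_y)^(1/(1.5)), i.e. raised to the 2/3 power.
Substitute y = (y/x)·x into the budget: x* = M/(P_x + P_y·(y/x)).
Numerically y/x = 1.079086, so x* = 366/(11.4 + 13.56·1.079086) = 14.0594 and y* = 1.079086·14.0594 = 15.1713.
Expenditure on y: 13.56·15.1713 = 205.7228; share = 0.5621.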